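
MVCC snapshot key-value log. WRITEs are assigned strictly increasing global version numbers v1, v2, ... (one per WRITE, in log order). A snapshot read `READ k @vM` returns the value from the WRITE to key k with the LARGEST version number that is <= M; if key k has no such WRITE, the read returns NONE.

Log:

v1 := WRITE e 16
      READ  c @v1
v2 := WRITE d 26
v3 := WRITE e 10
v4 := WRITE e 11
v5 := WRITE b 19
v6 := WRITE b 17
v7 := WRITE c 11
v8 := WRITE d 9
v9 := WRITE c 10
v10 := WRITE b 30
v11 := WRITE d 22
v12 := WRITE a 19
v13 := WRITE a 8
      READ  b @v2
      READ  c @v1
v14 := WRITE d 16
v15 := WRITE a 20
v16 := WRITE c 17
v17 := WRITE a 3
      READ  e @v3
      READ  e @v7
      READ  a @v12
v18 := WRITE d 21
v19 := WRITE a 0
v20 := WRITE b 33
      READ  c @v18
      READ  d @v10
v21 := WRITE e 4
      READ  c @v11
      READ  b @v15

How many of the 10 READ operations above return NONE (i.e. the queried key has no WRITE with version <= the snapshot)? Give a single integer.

Answer: 3

Derivation:
v1: WRITE e=16  (e history now [(1, 16)])
READ c @v1: history=[] -> no version <= 1 -> NONE
v2: WRITE d=26  (d history now [(2, 26)])
v3: WRITE e=10  (e history now [(1, 16), (3, 10)])
v4: WRITE e=11  (e history now [(1, 16), (3, 10), (4, 11)])
v5: WRITE b=19  (b history now [(5, 19)])
v6: WRITE b=17  (b history now [(5, 19), (6, 17)])
v7: WRITE c=11  (c history now [(7, 11)])
v8: WRITE d=9  (d history now [(2, 26), (8, 9)])
v9: WRITE c=10  (c history now [(7, 11), (9, 10)])
v10: WRITE b=30  (b history now [(5, 19), (6, 17), (10, 30)])
v11: WRITE d=22  (d history now [(2, 26), (8, 9), (11, 22)])
v12: WRITE a=19  (a history now [(12, 19)])
v13: WRITE a=8  (a history now [(12, 19), (13, 8)])
READ b @v2: history=[(5, 19), (6, 17), (10, 30)] -> no version <= 2 -> NONE
READ c @v1: history=[(7, 11), (9, 10)] -> no version <= 1 -> NONE
v14: WRITE d=16  (d history now [(2, 26), (8, 9), (11, 22), (14, 16)])
v15: WRITE a=20  (a history now [(12, 19), (13, 8), (15, 20)])
v16: WRITE c=17  (c history now [(7, 11), (9, 10), (16, 17)])
v17: WRITE a=3  (a history now [(12, 19), (13, 8), (15, 20), (17, 3)])
READ e @v3: history=[(1, 16), (3, 10), (4, 11)] -> pick v3 -> 10
READ e @v7: history=[(1, 16), (3, 10), (4, 11)] -> pick v4 -> 11
READ a @v12: history=[(12, 19), (13, 8), (15, 20), (17, 3)] -> pick v12 -> 19
v18: WRITE d=21  (d history now [(2, 26), (8, 9), (11, 22), (14, 16), (18, 21)])
v19: WRITE a=0  (a history now [(12, 19), (13, 8), (15, 20), (17, 3), (19, 0)])
v20: WRITE b=33  (b history now [(5, 19), (6, 17), (10, 30), (20, 33)])
READ c @v18: history=[(7, 11), (9, 10), (16, 17)] -> pick v16 -> 17
READ d @v10: history=[(2, 26), (8, 9), (11, 22), (14, 16), (18, 21)] -> pick v8 -> 9
v21: WRITE e=4  (e history now [(1, 16), (3, 10), (4, 11), (21, 4)])
READ c @v11: history=[(7, 11), (9, 10), (16, 17)] -> pick v9 -> 10
READ b @v15: history=[(5, 19), (6, 17), (10, 30), (20, 33)] -> pick v10 -> 30
Read results in order: ['NONE', 'NONE', 'NONE', '10', '11', '19', '17', '9', '10', '30']
NONE count = 3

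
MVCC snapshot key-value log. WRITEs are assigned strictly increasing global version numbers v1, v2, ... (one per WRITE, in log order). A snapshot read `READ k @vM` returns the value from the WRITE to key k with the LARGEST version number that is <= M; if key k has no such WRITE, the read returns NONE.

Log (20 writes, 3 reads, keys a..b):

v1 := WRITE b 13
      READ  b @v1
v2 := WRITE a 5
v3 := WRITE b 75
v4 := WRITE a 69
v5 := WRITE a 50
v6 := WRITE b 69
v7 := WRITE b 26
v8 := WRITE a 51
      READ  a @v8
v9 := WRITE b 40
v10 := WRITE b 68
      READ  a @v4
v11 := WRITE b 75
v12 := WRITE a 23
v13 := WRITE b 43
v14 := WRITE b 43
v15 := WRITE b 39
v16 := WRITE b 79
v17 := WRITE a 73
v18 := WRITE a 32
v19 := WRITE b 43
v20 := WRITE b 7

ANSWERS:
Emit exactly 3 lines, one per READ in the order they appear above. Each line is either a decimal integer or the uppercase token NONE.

v1: WRITE b=13  (b history now [(1, 13)])
READ b @v1: history=[(1, 13)] -> pick v1 -> 13
v2: WRITE a=5  (a history now [(2, 5)])
v3: WRITE b=75  (b history now [(1, 13), (3, 75)])
v4: WRITE a=69  (a history now [(2, 5), (4, 69)])
v5: WRITE a=50  (a history now [(2, 5), (4, 69), (5, 50)])
v6: WRITE b=69  (b history now [(1, 13), (3, 75), (6, 69)])
v7: WRITE b=26  (b history now [(1, 13), (3, 75), (6, 69), (7, 26)])
v8: WRITE a=51  (a history now [(2, 5), (4, 69), (5, 50), (8, 51)])
READ a @v8: history=[(2, 5), (4, 69), (5, 50), (8, 51)] -> pick v8 -> 51
v9: WRITE b=40  (b history now [(1, 13), (3, 75), (6, 69), (7, 26), (9, 40)])
v10: WRITE b=68  (b history now [(1, 13), (3, 75), (6, 69), (7, 26), (9, 40), (10, 68)])
READ a @v4: history=[(2, 5), (4, 69), (5, 50), (8, 51)] -> pick v4 -> 69
v11: WRITE b=75  (b history now [(1, 13), (3, 75), (6, 69), (7, 26), (9, 40), (10, 68), (11, 75)])
v12: WRITE a=23  (a history now [(2, 5), (4, 69), (5, 50), (8, 51), (12, 23)])
v13: WRITE b=43  (b history now [(1, 13), (3, 75), (6, 69), (7, 26), (9, 40), (10, 68), (11, 75), (13, 43)])
v14: WRITE b=43  (b history now [(1, 13), (3, 75), (6, 69), (7, 26), (9, 40), (10, 68), (11, 75), (13, 43), (14, 43)])
v15: WRITE b=39  (b history now [(1, 13), (3, 75), (6, 69), (7, 26), (9, 40), (10, 68), (11, 75), (13, 43), (14, 43), (15, 39)])
v16: WRITE b=79  (b history now [(1, 13), (3, 75), (6, 69), (7, 26), (9, 40), (10, 68), (11, 75), (13, 43), (14, 43), (15, 39), (16, 79)])
v17: WRITE a=73  (a history now [(2, 5), (4, 69), (5, 50), (8, 51), (12, 23), (17, 73)])
v18: WRITE a=32  (a history now [(2, 5), (4, 69), (5, 50), (8, 51), (12, 23), (17, 73), (18, 32)])
v19: WRITE b=43  (b history now [(1, 13), (3, 75), (6, 69), (7, 26), (9, 40), (10, 68), (11, 75), (13, 43), (14, 43), (15, 39), (16, 79), (19, 43)])
v20: WRITE b=7  (b history now [(1, 13), (3, 75), (6, 69), (7, 26), (9, 40), (10, 68), (11, 75), (13, 43), (14, 43), (15, 39), (16, 79), (19, 43), (20, 7)])

Answer: 13
51
69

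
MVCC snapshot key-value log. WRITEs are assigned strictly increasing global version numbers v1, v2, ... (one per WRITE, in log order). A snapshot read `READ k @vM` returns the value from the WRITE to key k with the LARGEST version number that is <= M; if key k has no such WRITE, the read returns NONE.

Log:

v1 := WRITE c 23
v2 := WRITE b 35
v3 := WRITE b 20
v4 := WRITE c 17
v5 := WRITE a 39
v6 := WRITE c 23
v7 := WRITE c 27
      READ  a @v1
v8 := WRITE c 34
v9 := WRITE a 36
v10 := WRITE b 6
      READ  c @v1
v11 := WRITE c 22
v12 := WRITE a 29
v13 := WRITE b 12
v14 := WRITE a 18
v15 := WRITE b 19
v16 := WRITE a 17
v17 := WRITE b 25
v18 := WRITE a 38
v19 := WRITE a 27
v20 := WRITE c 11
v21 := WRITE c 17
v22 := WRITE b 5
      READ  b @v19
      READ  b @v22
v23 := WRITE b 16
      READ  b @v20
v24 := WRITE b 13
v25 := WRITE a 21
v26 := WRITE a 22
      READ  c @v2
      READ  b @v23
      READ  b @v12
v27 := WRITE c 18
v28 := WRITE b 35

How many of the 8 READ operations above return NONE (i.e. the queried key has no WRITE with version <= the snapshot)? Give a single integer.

Answer: 1

Derivation:
v1: WRITE c=23  (c history now [(1, 23)])
v2: WRITE b=35  (b history now [(2, 35)])
v3: WRITE b=20  (b history now [(2, 35), (3, 20)])
v4: WRITE c=17  (c history now [(1, 23), (4, 17)])
v5: WRITE a=39  (a history now [(5, 39)])
v6: WRITE c=23  (c history now [(1, 23), (4, 17), (6, 23)])
v7: WRITE c=27  (c history now [(1, 23), (4, 17), (6, 23), (7, 27)])
READ a @v1: history=[(5, 39)] -> no version <= 1 -> NONE
v8: WRITE c=34  (c history now [(1, 23), (4, 17), (6, 23), (7, 27), (8, 34)])
v9: WRITE a=36  (a history now [(5, 39), (9, 36)])
v10: WRITE b=6  (b history now [(2, 35), (3, 20), (10, 6)])
READ c @v1: history=[(1, 23), (4, 17), (6, 23), (7, 27), (8, 34)] -> pick v1 -> 23
v11: WRITE c=22  (c history now [(1, 23), (4, 17), (6, 23), (7, 27), (8, 34), (11, 22)])
v12: WRITE a=29  (a history now [(5, 39), (9, 36), (12, 29)])
v13: WRITE b=12  (b history now [(2, 35), (3, 20), (10, 6), (13, 12)])
v14: WRITE a=18  (a history now [(5, 39), (9, 36), (12, 29), (14, 18)])
v15: WRITE b=19  (b history now [(2, 35), (3, 20), (10, 6), (13, 12), (15, 19)])
v16: WRITE a=17  (a history now [(5, 39), (9, 36), (12, 29), (14, 18), (16, 17)])
v17: WRITE b=25  (b history now [(2, 35), (3, 20), (10, 6), (13, 12), (15, 19), (17, 25)])
v18: WRITE a=38  (a history now [(5, 39), (9, 36), (12, 29), (14, 18), (16, 17), (18, 38)])
v19: WRITE a=27  (a history now [(5, 39), (9, 36), (12, 29), (14, 18), (16, 17), (18, 38), (19, 27)])
v20: WRITE c=11  (c history now [(1, 23), (4, 17), (6, 23), (7, 27), (8, 34), (11, 22), (20, 11)])
v21: WRITE c=17  (c history now [(1, 23), (4, 17), (6, 23), (7, 27), (8, 34), (11, 22), (20, 11), (21, 17)])
v22: WRITE b=5  (b history now [(2, 35), (3, 20), (10, 6), (13, 12), (15, 19), (17, 25), (22, 5)])
READ b @v19: history=[(2, 35), (3, 20), (10, 6), (13, 12), (15, 19), (17, 25), (22, 5)] -> pick v17 -> 25
READ b @v22: history=[(2, 35), (3, 20), (10, 6), (13, 12), (15, 19), (17, 25), (22, 5)] -> pick v22 -> 5
v23: WRITE b=16  (b history now [(2, 35), (3, 20), (10, 6), (13, 12), (15, 19), (17, 25), (22, 5), (23, 16)])
READ b @v20: history=[(2, 35), (3, 20), (10, 6), (13, 12), (15, 19), (17, 25), (22, 5), (23, 16)] -> pick v17 -> 25
v24: WRITE b=13  (b history now [(2, 35), (3, 20), (10, 6), (13, 12), (15, 19), (17, 25), (22, 5), (23, 16), (24, 13)])
v25: WRITE a=21  (a history now [(5, 39), (9, 36), (12, 29), (14, 18), (16, 17), (18, 38), (19, 27), (25, 21)])
v26: WRITE a=22  (a history now [(5, 39), (9, 36), (12, 29), (14, 18), (16, 17), (18, 38), (19, 27), (25, 21), (26, 22)])
READ c @v2: history=[(1, 23), (4, 17), (6, 23), (7, 27), (8, 34), (11, 22), (20, 11), (21, 17)] -> pick v1 -> 23
READ b @v23: history=[(2, 35), (3, 20), (10, 6), (13, 12), (15, 19), (17, 25), (22, 5), (23, 16), (24, 13)] -> pick v23 -> 16
READ b @v12: history=[(2, 35), (3, 20), (10, 6), (13, 12), (15, 19), (17, 25), (22, 5), (23, 16), (24, 13)] -> pick v10 -> 6
v27: WRITE c=18  (c history now [(1, 23), (4, 17), (6, 23), (7, 27), (8, 34), (11, 22), (20, 11), (21, 17), (27, 18)])
v28: WRITE b=35  (b history now [(2, 35), (3, 20), (10, 6), (13, 12), (15, 19), (17, 25), (22, 5), (23, 16), (24, 13), (28, 35)])
Read results in order: ['NONE', '23', '25', '5', '25', '23', '16', '6']
NONE count = 1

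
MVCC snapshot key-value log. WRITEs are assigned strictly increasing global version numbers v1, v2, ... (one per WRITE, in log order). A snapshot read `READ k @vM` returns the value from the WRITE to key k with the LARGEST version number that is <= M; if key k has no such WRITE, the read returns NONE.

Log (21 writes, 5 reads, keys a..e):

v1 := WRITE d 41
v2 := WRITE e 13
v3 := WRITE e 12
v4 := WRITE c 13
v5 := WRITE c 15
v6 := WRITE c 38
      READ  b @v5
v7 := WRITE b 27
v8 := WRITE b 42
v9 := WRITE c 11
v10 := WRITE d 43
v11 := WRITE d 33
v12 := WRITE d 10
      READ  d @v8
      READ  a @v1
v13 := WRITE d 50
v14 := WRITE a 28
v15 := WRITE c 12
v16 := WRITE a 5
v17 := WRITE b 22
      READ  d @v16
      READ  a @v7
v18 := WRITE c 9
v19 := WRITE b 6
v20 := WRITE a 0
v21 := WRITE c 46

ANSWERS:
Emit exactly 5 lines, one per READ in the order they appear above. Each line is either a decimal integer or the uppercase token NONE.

Answer: NONE
41
NONE
50
NONE

Derivation:
v1: WRITE d=41  (d history now [(1, 41)])
v2: WRITE e=13  (e history now [(2, 13)])
v3: WRITE e=12  (e history now [(2, 13), (3, 12)])
v4: WRITE c=13  (c history now [(4, 13)])
v5: WRITE c=15  (c history now [(4, 13), (5, 15)])
v6: WRITE c=38  (c history now [(4, 13), (5, 15), (6, 38)])
READ b @v5: history=[] -> no version <= 5 -> NONE
v7: WRITE b=27  (b history now [(7, 27)])
v8: WRITE b=42  (b history now [(7, 27), (8, 42)])
v9: WRITE c=11  (c history now [(4, 13), (5, 15), (6, 38), (9, 11)])
v10: WRITE d=43  (d history now [(1, 41), (10, 43)])
v11: WRITE d=33  (d history now [(1, 41), (10, 43), (11, 33)])
v12: WRITE d=10  (d history now [(1, 41), (10, 43), (11, 33), (12, 10)])
READ d @v8: history=[(1, 41), (10, 43), (11, 33), (12, 10)] -> pick v1 -> 41
READ a @v1: history=[] -> no version <= 1 -> NONE
v13: WRITE d=50  (d history now [(1, 41), (10, 43), (11, 33), (12, 10), (13, 50)])
v14: WRITE a=28  (a history now [(14, 28)])
v15: WRITE c=12  (c history now [(4, 13), (5, 15), (6, 38), (9, 11), (15, 12)])
v16: WRITE a=5  (a history now [(14, 28), (16, 5)])
v17: WRITE b=22  (b history now [(7, 27), (8, 42), (17, 22)])
READ d @v16: history=[(1, 41), (10, 43), (11, 33), (12, 10), (13, 50)] -> pick v13 -> 50
READ a @v7: history=[(14, 28), (16, 5)] -> no version <= 7 -> NONE
v18: WRITE c=9  (c history now [(4, 13), (5, 15), (6, 38), (9, 11), (15, 12), (18, 9)])
v19: WRITE b=6  (b history now [(7, 27), (8, 42), (17, 22), (19, 6)])
v20: WRITE a=0  (a history now [(14, 28), (16, 5), (20, 0)])
v21: WRITE c=46  (c history now [(4, 13), (5, 15), (6, 38), (9, 11), (15, 12), (18, 9), (21, 46)])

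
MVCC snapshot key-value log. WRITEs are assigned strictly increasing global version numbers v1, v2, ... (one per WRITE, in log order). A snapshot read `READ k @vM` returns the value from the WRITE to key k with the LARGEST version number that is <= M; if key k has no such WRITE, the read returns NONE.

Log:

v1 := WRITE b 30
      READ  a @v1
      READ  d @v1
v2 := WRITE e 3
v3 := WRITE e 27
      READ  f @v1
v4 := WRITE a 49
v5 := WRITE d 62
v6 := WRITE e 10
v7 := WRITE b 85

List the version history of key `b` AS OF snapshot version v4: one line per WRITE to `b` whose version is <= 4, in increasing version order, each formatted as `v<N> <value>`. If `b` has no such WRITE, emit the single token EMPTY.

Answer: v1 30

Derivation:
Scan writes for key=b with version <= 4:
  v1 WRITE b 30 -> keep
  v2 WRITE e 3 -> skip
  v3 WRITE e 27 -> skip
  v4 WRITE a 49 -> skip
  v5 WRITE d 62 -> skip
  v6 WRITE e 10 -> skip
  v7 WRITE b 85 -> drop (> snap)
Collected: [(1, 30)]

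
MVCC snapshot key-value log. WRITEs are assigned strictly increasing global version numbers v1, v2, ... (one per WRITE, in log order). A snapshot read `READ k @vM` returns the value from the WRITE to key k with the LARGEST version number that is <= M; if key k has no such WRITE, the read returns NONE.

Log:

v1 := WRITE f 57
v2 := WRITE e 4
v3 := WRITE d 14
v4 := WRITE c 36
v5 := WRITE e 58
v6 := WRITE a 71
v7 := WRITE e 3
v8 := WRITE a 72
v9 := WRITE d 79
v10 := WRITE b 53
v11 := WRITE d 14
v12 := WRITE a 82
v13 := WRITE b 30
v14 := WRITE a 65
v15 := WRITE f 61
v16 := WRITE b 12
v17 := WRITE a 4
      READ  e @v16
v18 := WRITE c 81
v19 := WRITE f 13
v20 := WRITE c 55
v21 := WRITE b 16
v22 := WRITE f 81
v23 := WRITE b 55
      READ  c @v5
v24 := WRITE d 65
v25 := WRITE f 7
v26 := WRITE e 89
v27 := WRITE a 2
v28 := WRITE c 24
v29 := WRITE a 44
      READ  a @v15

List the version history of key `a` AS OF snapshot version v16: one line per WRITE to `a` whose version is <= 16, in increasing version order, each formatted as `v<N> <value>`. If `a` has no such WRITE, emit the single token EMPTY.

Answer: v6 71
v8 72
v12 82
v14 65

Derivation:
Scan writes for key=a with version <= 16:
  v1 WRITE f 57 -> skip
  v2 WRITE e 4 -> skip
  v3 WRITE d 14 -> skip
  v4 WRITE c 36 -> skip
  v5 WRITE e 58 -> skip
  v6 WRITE a 71 -> keep
  v7 WRITE e 3 -> skip
  v8 WRITE a 72 -> keep
  v9 WRITE d 79 -> skip
  v10 WRITE b 53 -> skip
  v11 WRITE d 14 -> skip
  v12 WRITE a 82 -> keep
  v13 WRITE b 30 -> skip
  v14 WRITE a 65 -> keep
  v15 WRITE f 61 -> skip
  v16 WRITE b 12 -> skip
  v17 WRITE a 4 -> drop (> snap)
  v18 WRITE c 81 -> skip
  v19 WRITE f 13 -> skip
  v20 WRITE c 55 -> skip
  v21 WRITE b 16 -> skip
  v22 WRITE f 81 -> skip
  v23 WRITE b 55 -> skip
  v24 WRITE d 65 -> skip
  v25 WRITE f 7 -> skip
  v26 WRITE e 89 -> skip
  v27 WRITE a 2 -> drop (> snap)
  v28 WRITE c 24 -> skip
  v29 WRITE a 44 -> drop (> snap)
Collected: [(6, 71), (8, 72), (12, 82), (14, 65)]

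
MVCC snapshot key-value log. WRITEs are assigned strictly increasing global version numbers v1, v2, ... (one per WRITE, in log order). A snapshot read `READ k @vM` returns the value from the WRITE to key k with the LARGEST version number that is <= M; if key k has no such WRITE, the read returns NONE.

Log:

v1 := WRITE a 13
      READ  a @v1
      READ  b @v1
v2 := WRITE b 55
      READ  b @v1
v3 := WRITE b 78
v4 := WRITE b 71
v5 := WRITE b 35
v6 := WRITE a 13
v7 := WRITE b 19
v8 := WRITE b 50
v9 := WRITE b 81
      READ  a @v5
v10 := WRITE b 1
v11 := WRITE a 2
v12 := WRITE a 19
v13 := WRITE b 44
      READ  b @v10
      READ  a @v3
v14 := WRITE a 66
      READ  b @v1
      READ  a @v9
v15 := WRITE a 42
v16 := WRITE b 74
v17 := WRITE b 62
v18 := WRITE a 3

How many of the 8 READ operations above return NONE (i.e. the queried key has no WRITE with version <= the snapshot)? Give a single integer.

v1: WRITE a=13  (a history now [(1, 13)])
READ a @v1: history=[(1, 13)] -> pick v1 -> 13
READ b @v1: history=[] -> no version <= 1 -> NONE
v2: WRITE b=55  (b history now [(2, 55)])
READ b @v1: history=[(2, 55)] -> no version <= 1 -> NONE
v3: WRITE b=78  (b history now [(2, 55), (3, 78)])
v4: WRITE b=71  (b history now [(2, 55), (3, 78), (4, 71)])
v5: WRITE b=35  (b history now [(2, 55), (3, 78), (4, 71), (5, 35)])
v6: WRITE a=13  (a history now [(1, 13), (6, 13)])
v7: WRITE b=19  (b history now [(2, 55), (3, 78), (4, 71), (5, 35), (7, 19)])
v8: WRITE b=50  (b history now [(2, 55), (3, 78), (4, 71), (5, 35), (7, 19), (8, 50)])
v9: WRITE b=81  (b history now [(2, 55), (3, 78), (4, 71), (5, 35), (7, 19), (8, 50), (9, 81)])
READ a @v5: history=[(1, 13), (6, 13)] -> pick v1 -> 13
v10: WRITE b=1  (b history now [(2, 55), (3, 78), (4, 71), (5, 35), (7, 19), (8, 50), (9, 81), (10, 1)])
v11: WRITE a=2  (a history now [(1, 13), (6, 13), (11, 2)])
v12: WRITE a=19  (a history now [(1, 13), (6, 13), (11, 2), (12, 19)])
v13: WRITE b=44  (b history now [(2, 55), (3, 78), (4, 71), (5, 35), (7, 19), (8, 50), (9, 81), (10, 1), (13, 44)])
READ b @v10: history=[(2, 55), (3, 78), (4, 71), (5, 35), (7, 19), (8, 50), (9, 81), (10, 1), (13, 44)] -> pick v10 -> 1
READ a @v3: history=[(1, 13), (6, 13), (11, 2), (12, 19)] -> pick v1 -> 13
v14: WRITE a=66  (a history now [(1, 13), (6, 13), (11, 2), (12, 19), (14, 66)])
READ b @v1: history=[(2, 55), (3, 78), (4, 71), (5, 35), (7, 19), (8, 50), (9, 81), (10, 1), (13, 44)] -> no version <= 1 -> NONE
READ a @v9: history=[(1, 13), (6, 13), (11, 2), (12, 19), (14, 66)] -> pick v6 -> 13
v15: WRITE a=42  (a history now [(1, 13), (6, 13), (11, 2), (12, 19), (14, 66), (15, 42)])
v16: WRITE b=74  (b history now [(2, 55), (3, 78), (4, 71), (5, 35), (7, 19), (8, 50), (9, 81), (10, 1), (13, 44), (16, 74)])
v17: WRITE b=62  (b history now [(2, 55), (3, 78), (4, 71), (5, 35), (7, 19), (8, 50), (9, 81), (10, 1), (13, 44), (16, 74), (17, 62)])
v18: WRITE a=3  (a history now [(1, 13), (6, 13), (11, 2), (12, 19), (14, 66), (15, 42), (18, 3)])
Read results in order: ['13', 'NONE', 'NONE', '13', '1', '13', 'NONE', '13']
NONE count = 3

Answer: 3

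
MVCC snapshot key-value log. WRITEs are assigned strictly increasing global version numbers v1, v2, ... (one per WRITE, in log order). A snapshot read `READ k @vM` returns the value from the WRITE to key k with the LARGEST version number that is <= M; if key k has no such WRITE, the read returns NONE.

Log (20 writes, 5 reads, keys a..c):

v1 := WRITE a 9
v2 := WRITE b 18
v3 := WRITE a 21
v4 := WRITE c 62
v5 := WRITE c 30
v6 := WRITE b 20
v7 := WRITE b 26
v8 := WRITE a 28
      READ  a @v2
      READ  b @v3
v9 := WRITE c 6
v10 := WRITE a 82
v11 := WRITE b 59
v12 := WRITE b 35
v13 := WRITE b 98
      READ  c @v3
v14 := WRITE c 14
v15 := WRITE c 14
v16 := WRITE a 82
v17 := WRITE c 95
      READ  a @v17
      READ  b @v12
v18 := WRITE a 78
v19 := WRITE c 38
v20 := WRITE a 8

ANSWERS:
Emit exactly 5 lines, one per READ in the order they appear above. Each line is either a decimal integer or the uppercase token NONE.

Answer: 9
18
NONE
82
35

Derivation:
v1: WRITE a=9  (a history now [(1, 9)])
v2: WRITE b=18  (b history now [(2, 18)])
v3: WRITE a=21  (a history now [(1, 9), (3, 21)])
v4: WRITE c=62  (c history now [(4, 62)])
v5: WRITE c=30  (c history now [(4, 62), (5, 30)])
v6: WRITE b=20  (b history now [(2, 18), (6, 20)])
v7: WRITE b=26  (b history now [(2, 18), (6, 20), (7, 26)])
v8: WRITE a=28  (a history now [(1, 9), (3, 21), (8, 28)])
READ a @v2: history=[(1, 9), (3, 21), (8, 28)] -> pick v1 -> 9
READ b @v3: history=[(2, 18), (6, 20), (7, 26)] -> pick v2 -> 18
v9: WRITE c=6  (c history now [(4, 62), (5, 30), (9, 6)])
v10: WRITE a=82  (a history now [(1, 9), (3, 21), (8, 28), (10, 82)])
v11: WRITE b=59  (b history now [(2, 18), (6, 20), (7, 26), (11, 59)])
v12: WRITE b=35  (b history now [(2, 18), (6, 20), (7, 26), (11, 59), (12, 35)])
v13: WRITE b=98  (b history now [(2, 18), (6, 20), (7, 26), (11, 59), (12, 35), (13, 98)])
READ c @v3: history=[(4, 62), (5, 30), (9, 6)] -> no version <= 3 -> NONE
v14: WRITE c=14  (c history now [(4, 62), (5, 30), (9, 6), (14, 14)])
v15: WRITE c=14  (c history now [(4, 62), (5, 30), (9, 6), (14, 14), (15, 14)])
v16: WRITE a=82  (a history now [(1, 9), (3, 21), (8, 28), (10, 82), (16, 82)])
v17: WRITE c=95  (c history now [(4, 62), (5, 30), (9, 6), (14, 14), (15, 14), (17, 95)])
READ a @v17: history=[(1, 9), (3, 21), (8, 28), (10, 82), (16, 82)] -> pick v16 -> 82
READ b @v12: history=[(2, 18), (6, 20), (7, 26), (11, 59), (12, 35), (13, 98)] -> pick v12 -> 35
v18: WRITE a=78  (a history now [(1, 9), (3, 21), (8, 28), (10, 82), (16, 82), (18, 78)])
v19: WRITE c=38  (c history now [(4, 62), (5, 30), (9, 6), (14, 14), (15, 14), (17, 95), (19, 38)])
v20: WRITE a=8  (a history now [(1, 9), (3, 21), (8, 28), (10, 82), (16, 82), (18, 78), (20, 8)])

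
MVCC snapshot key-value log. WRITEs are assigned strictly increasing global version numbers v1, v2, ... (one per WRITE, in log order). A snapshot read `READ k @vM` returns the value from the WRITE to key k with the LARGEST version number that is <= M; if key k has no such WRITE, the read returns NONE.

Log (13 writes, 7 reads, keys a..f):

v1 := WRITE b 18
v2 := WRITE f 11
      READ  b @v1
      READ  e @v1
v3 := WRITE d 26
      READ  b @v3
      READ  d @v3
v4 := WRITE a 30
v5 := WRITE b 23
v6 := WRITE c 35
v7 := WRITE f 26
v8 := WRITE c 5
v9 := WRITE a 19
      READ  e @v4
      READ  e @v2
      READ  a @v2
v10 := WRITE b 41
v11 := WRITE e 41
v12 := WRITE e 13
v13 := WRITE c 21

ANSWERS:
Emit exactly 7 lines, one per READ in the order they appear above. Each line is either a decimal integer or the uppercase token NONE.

v1: WRITE b=18  (b history now [(1, 18)])
v2: WRITE f=11  (f history now [(2, 11)])
READ b @v1: history=[(1, 18)] -> pick v1 -> 18
READ e @v1: history=[] -> no version <= 1 -> NONE
v3: WRITE d=26  (d history now [(3, 26)])
READ b @v3: history=[(1, 18)] -> pick v1 -> 18
READ d @v3: history=[(3, 26)] -> pick v3 -> 26
v4: WRITE a=30  (a history now [(4, 30)])
v5: WRITE b=23  (b history now [(1, 18), (5, 23)])
v6: WRITE c=35  (c history now [(6, 35)])
v7: WRITE f=26  (f history now [(2, 11), (7, 26)])
v8: WRITE c=5  (c history now [(6, 35), (8, 5)])
v9: WRITE a=19  (a history now [(4, 30), (9, 19)])
READ e @v4: history=[] -> no version <= 4 -> NONE
READ e @v2: history=[] -> no version <= 2 -> NONE
READ a @v2: history=[(4, 30), (9, 19)] -> no version <= 2 -> NONE
v10: WRITE b=41  (b history now [(1, 18), (5, 23), (10, 41)])
v11: WRITE e=41  (e history now [(11, 41)])
v12: WRITE e=13  (e history now [(11, 41), (12, 13)])
v13: WRITE c=21  (c history now [(6, 35), (8, 5), (13, 21)])

Answer: 18
NONE
18
26
NONE
NONE
NONE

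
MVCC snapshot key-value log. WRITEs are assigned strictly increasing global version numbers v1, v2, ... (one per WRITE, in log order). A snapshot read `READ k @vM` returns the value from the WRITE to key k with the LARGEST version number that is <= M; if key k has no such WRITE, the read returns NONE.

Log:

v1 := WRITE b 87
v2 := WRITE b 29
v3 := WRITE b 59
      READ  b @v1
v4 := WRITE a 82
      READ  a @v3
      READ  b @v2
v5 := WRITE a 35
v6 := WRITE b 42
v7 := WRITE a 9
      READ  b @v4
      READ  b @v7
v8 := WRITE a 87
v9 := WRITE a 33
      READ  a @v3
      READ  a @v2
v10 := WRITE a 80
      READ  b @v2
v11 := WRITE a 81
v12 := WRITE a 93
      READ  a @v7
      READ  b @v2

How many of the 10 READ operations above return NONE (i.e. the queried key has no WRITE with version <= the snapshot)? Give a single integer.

v1: WRITE b=87  (b history now [(1, 87)])
v2: WRITE b=29  (b history now [(1, 87), (2, 29)])
v3: WRITE b=59  (b history now [(1, 87), (2, 29), (3, 59)])
READ b @v1: history=[(1, 87), (2, 29), (3, 59)] -> pick v1 -> 87
v4: WRITE a=82  (a history now [(4, 82)])
READ a @v3: history=[(4, 82)] -> no version <= 3 -> NONE
READ b @v2: history=[(1, 87), (2, 29), (3, 59)] -> pick v2 -> 29
v5: WRITE a=35  (a history now [(4, 82), (5, 35)])
v6: WRITE b=42  (b history now [(1, 87), (2, 29), (3, 59), (6, 42)])
v7: WRITE a=9  (a history now [(4, 82), (5, 35), (7, 9)])
READ b @v4: history=[(1, 87), (2, 29), (3, 59), (6, 42)] -> pick v3 -> 59
READ b @v7: history=[(1, 87), (2, 29), (3, 59), (6, 42)] -> pick v6 -> 42
v8: WRITE a=87  (a history now [(4, 82), (5, 35), (7, 9), (8, 87)])
v9: WRITE a=33  (a history now [(4, 82), (5, 35), (7, 9), (8, 87), (9, 33)])
READ a @v3: history=[(4, 82), (5, 35), (7, 9), (8, 87), (9, 33)] -> no version <= 3 -> NONE
READ a @v2: history=[(4, 82), (5, 35), (7, 9), (8, 87), (9, 33)] -> no version <= 2 -> NONE
v10: WRITE a=80  (a history now [(4, 82), (5, 35), (7, 9), (8, 87), (9, 33), (10, 80)])
READ b @v2: history=[(1, 87), (2, 29), (3, 59), (6, 42)] -> pick v2 -> 29
v11: WRITE a=81  (a history now [(4, 82), (5, 35), (7, 9), (8, 87), (9, 33), (10, 80), (11, 81)])
v12: WRITE a=93  (a history now [(4, 82), (5, 35), (7, 9), (8, 87), (9, 33), (10, 80), (11, 81), (12, 93)])
READ a @v7: history=[(4, 82), (5, 35), (7, 9), (8, 87), (9, 33), (10, 80), (11, 81), (12, 93)] -> pick v7 -> 9
READ b @v2: history=[(1, 87), (2, 29), (3, 59), (6, 42)] -> pick v2 -> 29
Read results in order: ['87', 'NONE', '29', '59', '42', 'NONE', 'NONE', '29', '9', '29']
NONE count = 3

Answer: 3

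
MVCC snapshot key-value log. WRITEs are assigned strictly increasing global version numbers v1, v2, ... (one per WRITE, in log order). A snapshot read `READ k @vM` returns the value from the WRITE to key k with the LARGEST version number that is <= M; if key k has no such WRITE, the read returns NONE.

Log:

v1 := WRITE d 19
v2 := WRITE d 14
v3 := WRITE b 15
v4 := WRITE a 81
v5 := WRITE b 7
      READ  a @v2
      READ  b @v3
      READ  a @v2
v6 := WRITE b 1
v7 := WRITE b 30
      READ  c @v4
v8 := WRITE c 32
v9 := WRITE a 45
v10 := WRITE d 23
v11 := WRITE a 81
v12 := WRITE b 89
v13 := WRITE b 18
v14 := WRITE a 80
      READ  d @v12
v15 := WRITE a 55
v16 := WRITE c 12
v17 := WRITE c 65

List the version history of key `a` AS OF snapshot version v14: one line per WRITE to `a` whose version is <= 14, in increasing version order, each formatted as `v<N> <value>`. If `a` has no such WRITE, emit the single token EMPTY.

Answer: v4 81
v9 45
v11 81
v14 80

Derivation:
Scan writes for key=a with version <= 14:
  v1 WRITE d 19 -> skip
  v2 WRITE d 14 -> skip
  v3 WRITE b 15 -> skip
  v4 WRITE a 81 -> keep
  v5 WRITE b 7 -> skip
  v6 WRITE b 1 -> skip
  v7 WRITE b 30 -> skip
  v8 WRITE c 32 -> skip
  v9 WRITE a 45 -> keep
  v10 WRITE d 23 -> skip
  v11 WRITE a 81 -> keep
  v12 WRITE b 89 -> skip
  v13 WRITE b 18 -> skip
  v14 WRITE a 80 -> keep
  v15 WRITE a 55 -> drop (> snap)
  v16 WRITE c 12 -> skip
  v17 WRITE c 65 -> skip
Collected: [(4, 81), (9, 45), (11, 81), (14, 80)]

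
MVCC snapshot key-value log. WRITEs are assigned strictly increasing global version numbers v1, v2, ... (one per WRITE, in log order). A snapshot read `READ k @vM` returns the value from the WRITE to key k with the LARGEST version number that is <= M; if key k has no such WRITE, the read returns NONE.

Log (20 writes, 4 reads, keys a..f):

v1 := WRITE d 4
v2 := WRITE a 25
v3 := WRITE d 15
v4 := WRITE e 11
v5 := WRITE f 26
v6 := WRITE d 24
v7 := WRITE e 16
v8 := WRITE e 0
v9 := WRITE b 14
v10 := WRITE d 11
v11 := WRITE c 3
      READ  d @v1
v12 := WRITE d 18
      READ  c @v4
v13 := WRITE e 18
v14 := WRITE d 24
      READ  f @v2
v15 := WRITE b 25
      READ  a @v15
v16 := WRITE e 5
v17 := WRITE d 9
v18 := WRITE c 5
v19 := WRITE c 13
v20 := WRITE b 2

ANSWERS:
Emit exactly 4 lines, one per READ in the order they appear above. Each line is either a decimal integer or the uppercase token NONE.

v1: WRITE d=4  (d history now [(1, 4)])
v2: WRITE a=25  (a history now [(2, 25)])
v3: WRITE d=15  (d history now [(1, 4), (3, 15)])
v4: WRITE e=11  (e history now [(4, 11)])
v5: WRITE f=26  (f history now [(5, 26)])
v6: WRITE d=24  (d history now [(1, 4), (3, 15), (6, 24)])
v7: WRITE e=16  (e history now [(4, 11), (7, 16)])
v8: WRITE e=0  (e history now [(4, 11), (7, 16), (8, 0)])
v9: WRITE b=14  (b history now [(9, 14)])
v10: WRITE d=11  (d history now [(1, 4), (3, 15), (6, 24), (10, 11)])
v11: WRITE c=3  (c history now [(11, 3)])
READ d @v1: history=[(1, 4), (3, 15), (6, 24), (10, 11)] -> pick v1 -> 4
v12: WRITE d=18  (d history now [(1, 4), (3, 15), (6, 24), (10, 11), (12, 18)])
READ c @v4: history=[(11, 3)] -> no version <= 4 -> NONE
v13: WRITE e=18  (e history now [(4, 11), (7, 16), (8, 0), (13, 18)])
v14: WRITE d=24  (d history now [(1, 4), (3, 15), (6, 24), (10, 11), (12, 18), (14, 24)])
READ f @v2: history=[(5, 26)] -> no version <= 2 -> NONE
v15: WRITE b=25  (b history now [(9, 14), (15, 25)])
READ a @v15: history=[(2, 25)] -> pick v2 -> 25
v16: WRITE e=5  (e history now [(4, 11), (7, 16), (8, 0), (13, 18), (16, 5)])
v17: WRITE d=9  (d history now [(1, 4), (3, 15), (6, 24), (10, 11), (12, 18), (14, 24), (17, 9)])
v18: WRITE c=5  (c history now [(11, 3), (18, 5)])
v19: WRITE c=13  (c history now [(11, 3), (18, 5), (19, 13)])
v20: WRITE b=2  (b history now [(9, 14), (15, 25), (20, 2)])

Answer: 4
NONE
NONE
25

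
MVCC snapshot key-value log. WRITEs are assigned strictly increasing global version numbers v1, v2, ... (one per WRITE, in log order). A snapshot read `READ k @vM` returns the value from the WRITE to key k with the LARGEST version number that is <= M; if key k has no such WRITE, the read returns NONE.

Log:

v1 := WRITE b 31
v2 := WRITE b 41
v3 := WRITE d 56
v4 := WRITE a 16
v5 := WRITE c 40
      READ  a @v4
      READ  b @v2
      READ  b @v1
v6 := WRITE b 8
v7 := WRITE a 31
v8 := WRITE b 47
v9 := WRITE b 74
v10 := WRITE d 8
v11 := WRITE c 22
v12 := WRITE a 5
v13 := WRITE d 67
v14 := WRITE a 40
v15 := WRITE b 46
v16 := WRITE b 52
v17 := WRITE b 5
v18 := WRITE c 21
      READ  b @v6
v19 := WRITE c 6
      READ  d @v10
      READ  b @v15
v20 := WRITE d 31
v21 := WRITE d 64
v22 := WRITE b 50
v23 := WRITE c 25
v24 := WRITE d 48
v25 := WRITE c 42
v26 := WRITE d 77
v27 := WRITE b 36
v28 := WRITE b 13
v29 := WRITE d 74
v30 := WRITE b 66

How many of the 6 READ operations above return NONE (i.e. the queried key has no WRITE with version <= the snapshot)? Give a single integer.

Answer: 0

Derivation:
v1: WRITE b=31  (b history now [(1, 31)])
v2: WRITE b=41  (b history now [(1, 31), (2, 41)])
v3: WRITE d=56  (d history now [(3, 56)])
v4: WRITE a=16  (a history now [(4, 16)])
v5: WRITE c=40  (c history now [(5, 40)])
READ a @v4: history=[(4, 16)] -> pick v4 -> 16
READ b @v2: history=[(1, 31), (2, 41)] -> pick v2 -> 41
READ b @v1: history=[(1, 31), (2, 41)] -> pick v1 -> 31
v6: WRITE b=8  (b history now [(1, 31), (2, 41), (6, 8)])
v7: WRITE a=31  (a history now [(4, 16), (7, 31)])
v8: WRITE b=47  (b history now [(1, 31), (2, 41), (6, 8), (8, 47)])
v9: WRITE b=74  (b history now [(1, 31), (2, 41), (6, 8), (8, 47), (9, 74)])
v10: WRITE d=8  (d history now [(3, 56), (10, 8)])
v11: WRITE c=22  (c history now [(5, 40), (11, 22)])
v12: WRITE a=5  (a history now [(4, 16), (7, 31), (12, 5)])
v13: WRITE d=67  (d history now [(3, 56), (10, 8), (13, 67)])
v14: WRITE a=40  (a history now [(4, 16), (7, 31), (12, 5), (14, 40)])
v15: WRITE b=46  (b history now [(1, 31), (2, 41), (6, 8), (8, 47), (9, 74), (15, 46)])
v16: WRITE b=52  (b history now [(1, 31), (2, 41), (6, 8), (8, 47), (9, 74), (15, 46), (16, 52)])
v17: WRITE b=5  (b history now [(1, 31), (2, 41), (6, 8), (8, 47), (9, 74), (15, 46), (16, 52), (17, 5)])
v18: WRITE c=21  (c history now [(5, 40), (11, 22), (18, 21)])
READ b @v6: history=[(1, 31), (2, 41), (6, 8), (8, 47), (9, 74), (15, 46), (16, 52), (17, 5)] -> pick v6 -> 8
v19: WRITE c=6  (c history now [(5, 40), (11, 22), (18, 21), (19, 6)])
READ d @v10: history=[(3, 56), (10, 8), (13, 67)] -> pick v10 -> 8
READ b @v15: history=[(1, 31), (2, 41), (6, 8), (8, 47), (9, 74), (15, 46), (16, 52), (17, 5)] -> pick v15 -> 46
v20: WRITE d=31  (d history now [(3, 56), (10, 8), (13, 67), (20, 31)])
v21: WRITE d=64  (d history now [(3, 56), (10, 8), (13, 67), (20, 31), (21, 64)])
v22: WRITE b=50  (b history now [(1, 31), (2, 41), (6, 8), (8, 47), (9, 74), (15, 46), (16, 52), (17, 5), (22, 50)])
v23: WRITE c=25  (c history now [(5, 40), (11, 22), (18, 21), (19, 6), (23, 25)])
v24: WRITE d=48  (d history now [(3, 56), (10, 8), (13, 67), (20, 31), (21, 64), (24, 48)])
v25: WRITE c=42  (c history now [(5, 40), (11, 22), (18, 21), (19, 6), (23, 25), (25, 42)])
v26: WRITE d=77  (d history now [(3, 56), (10, 8), (13, 67), (20, 31), (21, 64), (24, 48), (26, 77)])
v27: WRITE b=36  (b history now [(1, 31), (2, 41), (6, 8), (8, 47), (9, 74), (15, 46), (16, 52), (17, 5), (22, 50), (27, 36)])
v28: WRITE b=13  (b history now [(1, 31), (2, 41), (6, 8), (8, 47), (9, 74), (15, 46), (16, 52), (17, 5), (22, 50), (27, 36), (28, 13)])
v29: WRITE d=74  (d history now [(3, 56), (10, 8), (13, 67), (20, 31), (21, 64), (24, 48), (26, 77), (29, 74)])
v30: WRITE b=66  (b history now [(1, 31), (2, 41), (6, 8), (8, 47), (9, 74), (15, 46), (16, 52), (17, 5), (22, 50), (27, 36), (28, 13), (30, 66)])
Read results in order: ['16', '41', '31', '8', '8', '46']
NONE count = 0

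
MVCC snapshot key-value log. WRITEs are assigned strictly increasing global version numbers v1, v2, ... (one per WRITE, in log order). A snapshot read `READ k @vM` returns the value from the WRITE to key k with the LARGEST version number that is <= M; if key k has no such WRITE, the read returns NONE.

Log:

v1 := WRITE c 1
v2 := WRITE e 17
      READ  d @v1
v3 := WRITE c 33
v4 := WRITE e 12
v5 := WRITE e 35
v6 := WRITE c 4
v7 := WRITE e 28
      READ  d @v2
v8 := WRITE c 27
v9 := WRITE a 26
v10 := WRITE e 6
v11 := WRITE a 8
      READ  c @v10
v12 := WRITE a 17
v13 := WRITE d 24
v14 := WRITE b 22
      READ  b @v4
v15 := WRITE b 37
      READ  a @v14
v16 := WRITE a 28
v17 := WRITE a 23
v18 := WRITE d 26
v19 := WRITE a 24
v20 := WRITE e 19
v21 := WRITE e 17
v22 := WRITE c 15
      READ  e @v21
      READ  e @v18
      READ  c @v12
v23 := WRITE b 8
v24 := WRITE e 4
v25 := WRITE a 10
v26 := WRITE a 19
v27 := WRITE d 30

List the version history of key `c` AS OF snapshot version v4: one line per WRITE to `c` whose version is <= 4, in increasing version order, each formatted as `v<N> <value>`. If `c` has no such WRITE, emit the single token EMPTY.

Scan writes for key=c with version <= 4:
  v1 WRITE c 1 -> keep
  v2 WRITE e 17 -> skip
  v3 WRITE c 33 -> keep
  v4 WRITE e 12 -> skip
  v5 WRITE e 35 -> skip
  v6 WRITE c 4 -> drop (> snap)
  v7 WRITE e 28 -> skip
  v8 WRITE c 27 -> drop (> snap)
  v9 WRITE a 26 -> skip
  v10 WRITE e 6 -> skip
  v11 WRITE a 8 -> skip
  v12 WRITE a 17 -> skip
  v13 WRITE d 24 -> skip
  v14 WRITE b 22 -> skip
  v15 WRITE b 37 -> skip
  v16 WRITE a 28 -> skip
  v17 WRITE a 23 -> skip
  v18 WRITE d 26 -> skip
  v19 WRITE a 24 -> skip
  v20 WRITE e 19 -> skip
  v21 WRITE e 17 -> skip
  v22 WRITE c 15 -> drop (> snap)
  v23 WRITE b 8 -> skip
  v24 WRITE e 4 -> skip
  v25 WRITE a 10 -> skip
  v26 WRITE a 19 -> skip
  v27 WRITE d 30 -> skip
Collected: [(1, 1), (3, 33)]

Answer: v1 1
v3 33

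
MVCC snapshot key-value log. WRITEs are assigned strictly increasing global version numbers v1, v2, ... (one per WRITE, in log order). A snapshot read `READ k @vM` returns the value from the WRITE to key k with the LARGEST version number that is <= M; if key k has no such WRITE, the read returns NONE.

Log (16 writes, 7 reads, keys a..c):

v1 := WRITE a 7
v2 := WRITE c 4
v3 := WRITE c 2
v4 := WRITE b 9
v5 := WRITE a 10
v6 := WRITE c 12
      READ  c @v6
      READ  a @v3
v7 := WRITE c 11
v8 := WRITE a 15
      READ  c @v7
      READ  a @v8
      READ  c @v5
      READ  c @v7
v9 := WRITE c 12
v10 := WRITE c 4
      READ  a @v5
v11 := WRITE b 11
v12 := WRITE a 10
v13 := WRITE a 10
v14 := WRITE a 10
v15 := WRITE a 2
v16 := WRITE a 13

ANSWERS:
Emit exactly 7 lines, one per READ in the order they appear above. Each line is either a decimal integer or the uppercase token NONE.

v1: WRITE a=7  (a history now [(1, 7)])
v2: WRITE c=4  (c history now [(2, 4)])
v3: WRITE c=2  (c history now [(2, 4), (3, 2)])
v4: WRITE b=9  (b history now [(4, 9)])
v5: WRITE a=10  (a history now [(1, 7), (5, 10)])
v6: WRITE c=12  (c history now [(2, 4), (3, 2), (6, 12)])
READ c @v6: history=[(2, 4), (3, 2), (6, 12)] -> pick v6 -> 12
READ a @v3: history=[(1, 7), (5, 10)] -> pick v1 -> 7
v7: WRITE c=11  (c history now [(2, 4), (3, 2), (6, 12), (7, 11)])
v8: WRITE a=15  (a history now [(1, 7), (5, 10), (8, 15)])
READ c @v7: history=[(2, 4), (3, 2), (6, 12), (7, 11)] -> pick v7 -> 11
READ a @v8: history=[(1, 7), (5, 10), (8, 15)] -> pick v8 -> 15
READ c @v5: history=[(2, 4), (3, 2), (6, 12), (7, 11)] -> pick v3 -> 2
READ c @v7: history=[(2, 4), (3, 2), (6, 12), (7, 11)] -> pick v7 -> 11
v9: WRITE c=12  (c history now [(2, 4), (3, 2), (6, 12), (7, 11), (9, 12)])
v10: WRITE c=4  (c history now [(2, 4), (3, 2), (6, 12), (7, 11), (9, 12), (10, 4)])
READ a @v5: history=[(1, 7), (5, 10), (8, 15)] -> pick v5 -> 10
v11: WRITE b=11  (b history now [(4, 9), (11, 11)])
v12: WRITE a=10  (a history now [(1, 7), (5, 10), (8, 15), (12, 10)])
v13: WRITE a=10  (a history now [(1, 7), (5, 10), (8, 15), (12, 10), (13, 10)])
v14: WRITE a=10  (a history now [(1, 7), (5, 10), (8, 15), (12, 10), (13, 10), (14, 10)])
v15: WRITE a=2  (a history now [(1, 7), (5, 10), (8, 15), (12, 10), (13, 10), (14, 10), (15, 2)])
v16: WRITE a=13  (a history now [(1, 7), (5, 10), (8, 15), (12, 10), (13, 10), (14, 10), (15, 2), (16, 13)])

Answer: 12
7
11
15
2
11
10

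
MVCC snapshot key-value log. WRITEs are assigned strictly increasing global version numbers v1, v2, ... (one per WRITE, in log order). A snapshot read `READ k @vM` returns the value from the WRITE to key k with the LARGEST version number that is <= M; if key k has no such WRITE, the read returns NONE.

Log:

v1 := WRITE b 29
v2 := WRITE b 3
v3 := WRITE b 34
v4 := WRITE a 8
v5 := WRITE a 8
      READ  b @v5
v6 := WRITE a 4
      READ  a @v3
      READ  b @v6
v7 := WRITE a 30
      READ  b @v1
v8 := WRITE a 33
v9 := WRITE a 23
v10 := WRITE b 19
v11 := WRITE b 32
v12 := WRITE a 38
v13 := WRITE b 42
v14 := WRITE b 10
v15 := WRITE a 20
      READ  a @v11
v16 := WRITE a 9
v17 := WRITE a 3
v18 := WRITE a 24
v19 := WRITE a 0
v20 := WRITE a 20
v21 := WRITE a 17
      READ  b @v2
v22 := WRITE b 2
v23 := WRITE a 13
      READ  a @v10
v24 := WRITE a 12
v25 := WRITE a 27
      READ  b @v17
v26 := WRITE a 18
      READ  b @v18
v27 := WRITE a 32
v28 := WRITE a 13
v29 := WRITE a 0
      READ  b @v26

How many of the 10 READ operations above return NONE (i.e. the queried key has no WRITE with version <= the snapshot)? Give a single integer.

v1: WRITE b=29  (b history now [(1, 29)])
v2: WRITE b=3  (b history now [(1, 29), (2, 3)])
v3: WRITE b=34  (b history now [(1, 29), (2, 3), (3, 34)])
v4: WRITE a=8  (a history now [(4, 8)])
v5: WRITE a=8  (a history now [(4, 8), (5, 8)])
READ b @v5: history=[(1, 29), (2, 3), (3, 34)] -> pick v3 -> 34
v6: WRITE a=4  (a history now [(4, 8), (5, 8), (6, 4)])
READ a @v3: history=[(4, 8), (5, 8), (6, 4)] -> no version <= 3 -> NONE
READ b @v6: history=[(1, 29), (2, 3), (3, 34)] -> pick v3 -> 34
v7: WRITE a=30  (a history now [(4, 8), (5, 8), (6, 4), (7, 30)])
READ b @v1: history=[(1, 29), (2, 3), (3, 34)] -> pick v1 -> 29
v8: WRITE a=33  (a history now [(4, 8), (5, 8), (6, 4), (7, 30), (8, 33)])
v9: WRITE a=23  (a history now [(4, 8), (5, 8), (6, 4), (7, 30), (8, 33), (9, 23)])
v10: WRITE b=19  (b history now [(1, 29), (2, 3), (3, 34), (10, 19)])
v11: WRITE b=32  (b history now [(1, 29), (2, 3), (3, 34), (10, 19), (11, 32)])
v12: WRITE a=38  (a history now [(4, 8), (5, 8), (6, 4), (7, 30), (8, 33), (9, 23), (12, 38)])
v13: WRITE b=42  (b history now [(1, 29), (2, 3), (3, 34), (10, 19), (11, 32), (13, 42)])
v14: WRITE b=10  (b history now [(1, 29), (2, 3), (3, 34), (10, 19), (11, 32), (13, 42), (14, 10)])
v15: WRITE a=20  (a history now [(4, 8), (5, 8), (6, 4), (7, 30), (8, 33), (9, 23), (12, 38), (15, 20)])
READ a @v11: history=[(4, 8), (5, 8), (6, 4), (7, 30), (8, 33), (9, 23), (12, 38), (15, 20)] -> pick v9 -> 23
v16: WRITE a=9  (a history now [(4, 8), (5, 8), (6, 4), (7, 30), (8, 33), (9, 23), (12, 38), (15, 20), (16, 9)])
v17: WRITE a=3  (a history now [(4, 8), (5, 8), (6, 4), (7, 30), (8, 33), (9, 23), (12, 38), (15, 20), (16, 9), (17, 3)])
v18: WRITE a=24  (a history now [(4, 8), (5, 8), (6, 4), (7, 30), (8, 33), (9, 23), (12, 38), (15, 20), (16, 9), (17, 3), (18, 24)])
v19: WRITE a=0  (a history now [(4, 8), (5, 8), (6, 4), (7, 30), (8, 33), (9, 23), (12, 38), (15, 20), (16, 9), (17, 3), (18, 24), (19, 0)])
v20: WRITE a=20  (a history now [(4, 8), (5, 8), (6, 4), (7, 30), (8, 33), (9, 23), (12, 38), (15, 20), (16, 9), (17, 3), (18, 24), (19, 0), (20, 20)])
v21: WRITE a=17  (a history now [(4, 8), (5, 8), (6, 4), (7, 30), (8, 33), (9, 23), (12, 38), (15, 20), (16, 9), (17, 3), (18, 24), (19, 0), (20, 20), (21, 17)])
READ b @v2: history=[(1, 29), (2, 3), (3, 34), (10, 19), (11, 32), (13, 42), (14, 10)] -> pick v2 -> 3
v22: WRITE b=2  (b history now [(1, 29), (2, 3), (3, 34), (10, 19), (11, 32), (13, 42), (14, 10), (22, 2)])
v23: WRITE a=13  (a history now [(4, 8), (5, 8), (6, 4), (7, 30), (8, 33), (9, 23), (12, 38), (15, 20), (16, 9), (17, 3), (18, 24), (19, 0), (20, 20), (21, 17), (23, 13)])
READ a @v10: history=[(4, 8), (5, 8), (6, 4), (7, 30), (8, 33), (9, 23), (12, 38), (15, 20), (16, 9), (17, 3), (18, 24), (19, 0), (20, 20), (21, 17), (23, 13)] -> pick v9 -> 23
v24: WRITE a=12  (a history now [(4, 8), (5, 8), (6, 4), (7, 30), (8, 33), (9, 23), (12, 38), (15, 20), (16, 9), (17, 3), (18, 24), (19, 0), (20, 20), (21, 17), (23, 13), (24, 12)])
v25: WRITE a=27  (a history now [(4, 8), (5, 8), (6, 4), (7, 30), (8, 33), (9, 23), (12, 38), (15, 20), (16, 9), (17, 3), (18, 24), (19, 0), (20, 20), (21, 17), (23, 13), (24, 12), (25, 27)])
READ b @v17: history=[(1, 29), (2, 3), (3, 34), (10, 19), (11, 32), (13, 42), (14, 10), (22, 2)] -> pick v14 -> 10
v26: WRITE a=18  (a history now [(4, 8), (5, 8), (6, 4), (7, 30), (8, 33), (9, 23), (12, 38), (15, 20), (16, 9), (17, 3), (18, 24), (19, 0), (20, 20), (21, 17), (23, 13), (24, 12), (25, 27), (26, 18)])
READ b @v18: history=[(1, 29), (2, 3), (3, 34), (10, 19), (11, 32), (13, 42), (14, 10), (22, 2)] -> pick v14 -> 10
v27: WRITE a=32  (a history now [(4, 8), (5, 8), (6, 4), (7, 30), (8, 33), (9, 23), (12, 38), (15, 20), (16, 9), (17, 3), (18, 24), (19, 0), (20, 20), (21, 17), (23, 13), (24, 12), (25, 27), (26, 18), (27, 32)])
v28: WRITE a=13  (a history now [(4, 8), (5, 8), (6, 4), (7, 30), (8, 33), (9, 23), (12, 38), (15, 20), (16, 9), (17, 3), (18, 24), (19, 0), (20, 20), (21, 17), (23, 13), (24, 12), (25, 27), (26, 18), (27, 32), (28, 13)])
v29: WRITE a=0  (a history now [(4, 8), (5, 8), (6, 4), (7, 30), (8, 33), (9, 23), (12, 38), (15, 20), (16, 9), (17, 3), (18, 24), (19, 0), (20, 20), (21, 17), (23, 13), (24, 12), (25, 27), (26, 18), (27, 32), (28, 13), (29, 0)])
READ b @v26: history=[(1, 29), (2, 3), (3, 34), (10, 19), (11, 32), (13, 42), (14, 10), (22, 2)] -> pick v22 -> 2
Read results in order: ['34', 'NONE', '34', '29', '23', '3', '23', '10', '10', '2']
NONE count = 1

Answer: 1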